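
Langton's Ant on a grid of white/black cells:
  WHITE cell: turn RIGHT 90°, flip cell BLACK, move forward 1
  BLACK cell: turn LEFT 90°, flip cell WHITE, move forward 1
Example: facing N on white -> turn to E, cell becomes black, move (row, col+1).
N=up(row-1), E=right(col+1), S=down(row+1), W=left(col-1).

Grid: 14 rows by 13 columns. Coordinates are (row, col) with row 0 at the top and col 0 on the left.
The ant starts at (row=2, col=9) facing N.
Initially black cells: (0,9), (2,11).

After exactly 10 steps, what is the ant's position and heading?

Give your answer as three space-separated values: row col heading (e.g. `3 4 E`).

Answer: 3 8 S

Derivation:
Step 1: on WHITE (2,9): turn R to E, flip to black, move to (2,10). |black|=3
Step 2: on WHITE (2,10): turn R to S, flip to black, move to (3,10). |black|=4
Step 3: on WHITE (3,10): turn R to W, flip to black, move to (3,9). |black|=5
Step 4: on WHITE (3,9): turn R to N, flip to black, move to (2,9). |black|=6
Step 5: on BLACK (2,9): turn L to W, flip to white, move to (2,8). |black|=5
Step 6: on WHITE (2,8): turn R to N, flip to black, move to (1,8). |black|=6
Step 7: on WHITE (1,8): turn R to E, flip to black, move to (1,9). |black|=7
Step 8: on WHITE (1,9): turn R to S, flip to black, move to (2,9). |black|=8
Step 9: on WHITE (2,9): turn R to W, flip to black, move to (2,8). |black|=9
Step 10: on BLACK (2,8): turn L to S, flip to white, move to (3,8). |black|=8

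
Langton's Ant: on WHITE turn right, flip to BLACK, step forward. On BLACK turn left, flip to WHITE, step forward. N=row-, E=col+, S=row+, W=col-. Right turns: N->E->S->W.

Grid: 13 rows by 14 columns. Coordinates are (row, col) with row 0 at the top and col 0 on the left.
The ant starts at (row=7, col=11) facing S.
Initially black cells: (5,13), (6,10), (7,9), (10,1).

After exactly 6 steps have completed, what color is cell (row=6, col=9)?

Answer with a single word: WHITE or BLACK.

Answer: BLACK

Derivation:
Step 1: on WHITE (7,11): turn R to W, flip to black, move to (7,10). |black|=5
Step 2: on WHITE (7,10): turn R to N, flip to black, move to (6,10). |black|=6
Step 3: on BLACK (6,10): turn L to W, flip to white, move to (6,9). |black|=5
Step 4: on WHITE (6,9): turn R to N, flip to black, move to (5,9). |black|=6
Step 5: on WHITE (5,9): turn R to E, flip to black, move to (5,10). |black|=7
Step 6: on WHITE (5,10): turn R to S, flip to black, move to (6,10). |black|=8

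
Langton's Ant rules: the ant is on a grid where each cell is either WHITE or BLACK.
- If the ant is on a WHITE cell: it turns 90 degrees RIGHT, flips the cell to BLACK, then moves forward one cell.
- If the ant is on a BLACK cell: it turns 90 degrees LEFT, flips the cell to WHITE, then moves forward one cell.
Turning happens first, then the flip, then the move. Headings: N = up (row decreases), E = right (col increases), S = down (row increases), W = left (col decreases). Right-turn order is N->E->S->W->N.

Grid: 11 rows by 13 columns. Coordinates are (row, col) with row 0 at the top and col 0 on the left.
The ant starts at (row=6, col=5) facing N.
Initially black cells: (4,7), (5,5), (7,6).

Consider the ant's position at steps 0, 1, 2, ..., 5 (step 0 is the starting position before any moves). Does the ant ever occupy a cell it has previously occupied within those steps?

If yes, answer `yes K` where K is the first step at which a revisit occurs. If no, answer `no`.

Answer: no

Derivation:
Step 1: on WHITE (6,5): turn R to E, flip to black, move to (6,6). |black|=4 — new cell
Step 2: on WHITE (6,6): turn R to S, flip to black, move to (7,6). |black|=5 — new cell
Step 3: on BLACK (7,6): turn L to E, flip to white, move to (7,7). |black|=4 — new cell
Step 4: on WHITE (7,7): turn R to S, flip to black, move to (8,7). |black|=5 — new cell
Step 5: on WHITE (8,7): turn R to W, flip to black, move to (8,6). |black|=6 — new cell
No revisit within 5 steps.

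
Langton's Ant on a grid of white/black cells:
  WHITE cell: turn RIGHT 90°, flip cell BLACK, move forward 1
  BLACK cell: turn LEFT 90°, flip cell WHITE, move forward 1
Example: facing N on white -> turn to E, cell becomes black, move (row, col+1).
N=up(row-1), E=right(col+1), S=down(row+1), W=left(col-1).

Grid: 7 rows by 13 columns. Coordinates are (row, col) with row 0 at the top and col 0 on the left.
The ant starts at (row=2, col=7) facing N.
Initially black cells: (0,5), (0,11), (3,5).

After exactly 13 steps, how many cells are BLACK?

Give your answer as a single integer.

Answer: 10

Derivation:
Step 1: on WHITE (2,7): turn R to E, flip to black, move to (2,8). |black|=4
Step 2: on WHITE (2,8): turn R to S, flip to black, move to (3,8). |black|=5
Step 3: on WHITE (3,8): turn R to W, flip to black, move to (3,7). |black|=6
Step 4: on WHITE (3,7): turn R to N, flip to black, move to (2,7). |black|=7
Step 5: on BLACK (2,7): turn L to W, flip to white, move to (2,6). |black|=6
Step 6: on WHITE (2,6): turn R to N, flip to black, move to (1,6). |black|=7
Step 7: on WHITE (1,6): turn R to E, flip to black, move to (1,7). |black|=8
Step 8: on WHITE (1,7): turn R to S, flip to black, move to (2,7). |black|=9
Step 9: on WHITE (2,7): turn R to W, flip to black, move to (2,6). |black|=10
Step 10: on BLACK (2,6): turn L to S, flip to white, move to (3,6). |black|=9
Step 11: on WHITE (3,6): turn R to W, flip to black, move to (3,5). |black|=10
Step 12: on BLACK (3,5): turn L to S, flip to white, move to (4,5). |black|=9
Step 13: on WHITE (4,5): turn R to W, flip to black, move to (4,4). |black|=10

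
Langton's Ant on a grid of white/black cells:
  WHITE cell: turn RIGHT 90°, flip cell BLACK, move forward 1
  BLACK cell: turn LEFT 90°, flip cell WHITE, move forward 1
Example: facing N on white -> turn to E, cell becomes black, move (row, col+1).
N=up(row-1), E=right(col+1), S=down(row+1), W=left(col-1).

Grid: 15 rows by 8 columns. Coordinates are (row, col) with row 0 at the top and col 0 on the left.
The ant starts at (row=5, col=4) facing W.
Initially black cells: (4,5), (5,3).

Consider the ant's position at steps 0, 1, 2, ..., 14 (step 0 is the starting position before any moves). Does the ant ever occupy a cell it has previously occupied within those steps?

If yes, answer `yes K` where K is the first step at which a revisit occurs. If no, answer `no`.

Step 1: on WHITE (5,4): turn R to N, flip to black, move to (4,4). |black|=3 — new cell
Step 2: on WHITE (4,4): turn R to E, flip to black, move to (4,5). |black|=4 — new cell
Step 3: on BLACK (4,5): turn L to N, flip to white, move to (3,5). |black|=3 — new cell
Step 4: on WHITE (3,5): turn R to E, flip to black, move to (3,6). |black|=4 — new cell
Step 5: on WHITE (3,6): turn R to S, flip to black, move to (4,6). |black|=5 — new cell
Step 6: on WHITE (4,6): turn R to W, flip to black, move to (4,5). |black|=6 — REVISIT

Answer: yes 6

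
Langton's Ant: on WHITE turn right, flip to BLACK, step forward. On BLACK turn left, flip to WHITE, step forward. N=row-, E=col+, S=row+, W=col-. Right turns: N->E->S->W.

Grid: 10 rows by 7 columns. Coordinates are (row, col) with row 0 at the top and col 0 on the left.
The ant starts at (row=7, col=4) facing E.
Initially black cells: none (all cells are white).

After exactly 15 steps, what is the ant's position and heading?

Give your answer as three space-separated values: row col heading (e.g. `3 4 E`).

Answer: 7 3 S

Derivation:
Step 1: on WHITE (7,4): turn R to S, flip to black, move to (8,4). |black|=1
Step 2: on WHITE (8,4): turn R to W, flip to black, move to (8,3). |black|=2
Step 3: on WHITE (8,3): turn R to N, flip to black, move to (7,3). |black|=3
Step 4: on WHITE (7,3): turn R to E, flip to black, move to (7,4). |black|=4
Step 5: on BLACK (7,4): turn L to N, flip to white, move to (6,4). |black|=3
Step 6: on WHITE (6,4): turn R to E, flip to black, move to (6,5). |black|=4
Step 7: on WHITE (6,5): turn R to S, flip to black, move to (7,5). |black|=5
Step 8: on WHITE (7,5): turn R to W, flip to black, move to (7,4). |black|=6
Step 9: on WHITE (7,4): turn R to N, flip to black, move to (6,4). |black|=7
Step 10: on BLACK (6,4): turn L to W, flip to white, move to (6,3). |black|=6
Step 11: on WHITE (6,3): turn R to N, flip to black, move to (5,3). |black|=7
Step 12: on WHITE (5,3): turn R to E, flip to black, move to (5,4). |black|=8
Step 13: on WHITE (5,4): turn R to S, flip to black, move to (6,4). |black|=9
Step 14: on WHITE (6,4): turn R to W, flip to black, move to (6,3). |black|=10
Step 15: on BLACK (6,3): turn L to S, flip to white, move to (7,3). |black|=9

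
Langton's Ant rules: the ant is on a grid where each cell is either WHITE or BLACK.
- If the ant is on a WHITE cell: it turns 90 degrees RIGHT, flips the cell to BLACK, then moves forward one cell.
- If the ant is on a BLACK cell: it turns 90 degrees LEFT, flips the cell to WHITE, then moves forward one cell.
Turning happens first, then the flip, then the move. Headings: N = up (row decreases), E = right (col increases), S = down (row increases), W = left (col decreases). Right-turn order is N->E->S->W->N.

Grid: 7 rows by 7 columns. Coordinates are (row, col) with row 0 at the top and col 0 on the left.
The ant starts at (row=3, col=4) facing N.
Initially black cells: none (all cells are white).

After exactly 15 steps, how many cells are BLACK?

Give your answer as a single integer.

Step 1: on WHITE (3,4): turn R to E, flip to black, move to (3,5). |black|=1
Step 2: on WHITE (3,5): turn R to S, flip to black, move to (4,5). |black|=2
Step 3: on WHITE (4,5): turn R to W, flip to black, move to (4,4). |black|=3
Step 4: on WHITE (4,4): turn R to N, flip to black, move to (3,4). |black|=4
Step 5: on BLACK (3,4): turn L to W, flip to white, move to (3,3). |black|=3
Step 6: on WHITE (3,3): turn R to N, flip to black, move to (2,3). |black|=4
Step 7: on WHITE (2,3): turn R to E, flip to black, move to (2,4). |black|=5
Step 8: on WHITE (2,4): turn R to S, flip to black, move to (3,4). |black|=6
Step 9: on WHITE (3,4): turn R to W, flip to black, move to (3,3). |black|=7
Step 10: on BLACK (3,3): turn L to S, flip to white, move to (4,3). |black|=6
Step 11: on WHITE (4,3): turn R to W, flip to black, move to (4,2). |black|=7
Step 12: on WHITE (4,2): turn R to N, flip to black, move to (3,2). |black|=8
Step 13: on WHITE (3,2): turn R to E, flip to black, move to (3,3). |black|=9
Step 14: on WHITE (3,3): turn R to S, flip to black, move to (4,3). |black|=10
Step 15: on BLACK (4,3): turn L to E, flip to white, move to (4,4). |black|=9

Answer: 9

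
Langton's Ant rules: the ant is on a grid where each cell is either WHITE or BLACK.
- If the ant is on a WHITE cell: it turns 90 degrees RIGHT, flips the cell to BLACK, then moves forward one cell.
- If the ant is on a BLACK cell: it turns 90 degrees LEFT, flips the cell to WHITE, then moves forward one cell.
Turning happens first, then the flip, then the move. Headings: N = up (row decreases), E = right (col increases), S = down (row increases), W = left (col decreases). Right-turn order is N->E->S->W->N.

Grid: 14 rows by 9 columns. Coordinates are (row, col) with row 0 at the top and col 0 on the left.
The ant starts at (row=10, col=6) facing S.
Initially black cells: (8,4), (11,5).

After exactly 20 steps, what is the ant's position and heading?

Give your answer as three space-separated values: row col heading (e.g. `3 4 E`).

Step 1: on WHITE (10,6): turn R to W, flip to black, move to (10,5). |black|=3
Step 2: on WHITE (10,5): turn R to N, flip to black, move to (9,5). |black|=4
Step 3: on WHITE (9,5): turn R to E, flip to black, move to (9,6). |black|=5
Step 4: on WHITE (9,6): turn R to S, flip to black, move to (10,6). |black|=6
Step 5: on BLACK (10,6): turn L to E, flip to white, move to (10,7). |black|=5
Step 6: on WHITE (10,7): turn R to S, flip to black, move to (11,7). |black|=6
Step 7: on WHITE (11,7): turn R to W, flip to black, move to (11,6). |black|=7
Step 8: on WHITE (11,6): turn R to N, flip to black, move to (10,6). |black|=8
Step 9: on WHITE (10,6): turn R to E, flip to black, move to (10,7). |black|=9
Step 10: on BLACK (10,7): turn L to N, flip to white, move to (9,7). |black|=8
Step 11: on WHITE (9,7): turn R to E, flip to black, move to (9,8). |black|=9
Step 12: on WHITE (9,8): turn R to S, flip to black, move to (10,8). |black|=10
Step 13: on WHITE (10,8): turn R to W, flip to black, move to (10,7). |black|=11
Step 14: on WHITE (10,7): turn R to N, flip to black, move to (9,7). |black|=12
Step 15: on BLACK (9,7): turn L to W, flip to white, move to (9,6). |black|=11
Step 16: on BLACK (9,6): turn L to S, flip to white, move to (10,6). |black|=10
Step 17: on BLACK (10,6): turn L to E, flip to white, move to (10,7). |black|=9
Step 18: on BLACK (10,7): turn L to N, flip to white, move to (9,7). |black|=8
Step 19: on WHITE (9,7): turn R to E, flip to black, move to (9,8). |black|=9
Step 20: on BLACK (9,8): turn L to N, flip to white, move to (8,8). |black|=8

Answer: 8 8 N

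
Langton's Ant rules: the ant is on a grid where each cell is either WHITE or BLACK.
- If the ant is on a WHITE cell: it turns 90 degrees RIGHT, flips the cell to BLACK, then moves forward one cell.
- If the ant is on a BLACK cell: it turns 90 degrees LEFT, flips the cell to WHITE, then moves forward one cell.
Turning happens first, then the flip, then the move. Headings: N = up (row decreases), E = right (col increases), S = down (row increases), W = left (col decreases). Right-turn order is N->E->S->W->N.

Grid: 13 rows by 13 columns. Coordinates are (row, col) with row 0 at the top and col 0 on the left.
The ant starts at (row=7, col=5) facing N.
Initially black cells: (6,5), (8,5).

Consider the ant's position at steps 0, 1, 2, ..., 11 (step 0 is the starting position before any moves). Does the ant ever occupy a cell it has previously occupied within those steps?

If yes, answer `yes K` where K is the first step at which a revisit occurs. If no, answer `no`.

Answer: yes 7

Derivation:
Step 1: on WHITE (7,5): turn R to E, flip to black, move to (7,6). |black|=3 — new cell
Step 2: on WHITE (7,6): turn R to S, flip to black, move to (8,6). |black|=4 — new cell
Step 3: on WHITE (8,6): turn R to W, flip to black, move to (8,5). |black|=5 — new cell
Step 4: on BLACK (8,5): turn L to S, flip to white, move to (9,5). |black|=4 — new cell
Step 5: on WHITE (9,5): turn R to W, flip to black, move to (9,4). |black|=5 — new cell
Step 6: on WHITE (9,4): turn R to N, flip to black, move to (8,4). |black|=6 — new cell
Step 7: on WHITE (8,4): turn R to E, flip to black, move to (8,5). |black|=7 — REVISIT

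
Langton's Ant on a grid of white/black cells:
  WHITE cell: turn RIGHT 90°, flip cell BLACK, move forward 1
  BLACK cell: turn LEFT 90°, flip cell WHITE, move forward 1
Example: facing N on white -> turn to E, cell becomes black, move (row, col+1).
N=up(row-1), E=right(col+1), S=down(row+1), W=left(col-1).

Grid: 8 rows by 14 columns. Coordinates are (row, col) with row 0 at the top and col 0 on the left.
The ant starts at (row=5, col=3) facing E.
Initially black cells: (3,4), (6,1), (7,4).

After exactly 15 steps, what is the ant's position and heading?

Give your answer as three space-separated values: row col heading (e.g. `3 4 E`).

Answer: 5 2 S

Derivation:
Step 1: on WHITE (5,3): turn R to S, flip to black, move to (6,3). |black|=4
Step 2: on WHITE (6,3): turn R to W, flip to black, move to (6,2). |black|=5
Step 3: on WHITE (6,2): turn R to N, flip to black, move to (5,2). |black|=6
Step 4: on WHITE (5,2): turn R to E, flip to black, move to (5,3). |black|=7
Step 5: on BLACK (5,3): turn L to N, flip to white, move to (4,3). |black|=6
Step 6: on WHITE (4,3): turn R to E, flip to black, move to (4,4). |black|=7
Step 7: on WHITE (4,4): turn R to S, flip to black, move to (5,4). |black|=8
Step 8: on WHITE (5,4): turn R to W, flip to black, move to (5,3). |black|=9
Step 9: on WHITE (5,3): turn R to N, flip to black, move to (4,3). |black|=10
Step 10: on BLACK (4,3): turn L to W, flip to white, move to (4,2). |black|=9
Step 11: on WHITE (4,2): turn R to N, flip to black, move to (3,2). |black|=10
Step 12: on WHITE (3,2): turn R to E, flip to black, move to (3,3). |black|=11
Step 13: on WHITE (3,3): turn R to S, flip to black, move to (4,3). |black|=12
Step 14: on WHITE (4,3): turn R to W, flip to black, move to (4,2). |black|=13
Step 15: on BLACK (4,2): turn L to S, flip to white, move to (5,2). |black|=12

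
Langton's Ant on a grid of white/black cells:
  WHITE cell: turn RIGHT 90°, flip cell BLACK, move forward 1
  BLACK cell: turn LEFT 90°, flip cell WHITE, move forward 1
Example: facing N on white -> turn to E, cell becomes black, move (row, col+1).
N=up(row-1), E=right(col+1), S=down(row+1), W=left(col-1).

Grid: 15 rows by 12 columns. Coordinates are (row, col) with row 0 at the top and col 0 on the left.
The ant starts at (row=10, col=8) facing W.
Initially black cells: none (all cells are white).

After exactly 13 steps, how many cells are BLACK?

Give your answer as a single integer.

Step 1: on WHITE (10,8): turn R to N, flip to black, move to (9,8). |black|=1
Step 2: on WHITE (9,8): turn R to E, flip to black, move to (9,9). |black|=2
Step 3: on WHITE (9,9): turn R to S, flip to black, move to (10,9). |black|=3
Step 4: on WHITE (10,9): turn R to W, flip to black, move to (10,8). |black|=4
Step 5: on BLACK (10,8): turn L to S, flip to white, move to (11,8). |black|=3
Step 6: on WHITE (11,8): turn R to W, flip to black, move to (11,7). |black|=4
Step 7: on WHITE (11,7): turn R to N, flip to black, move to (10,7). |black|=5
Step 8: on WHITE (10,7): turn R to E, flip to black, move to (10,8). |black|=6
Step 9: on WHITE (10,8): turn R to S, flip to black, move to (11,8). |black|=7
Step 10: on BLACK (11,8): turn L to E, flip to white, move to (11,9). |black|=6
Step 11: on WHITE (11,9): turn R to S, flip to black, move to (12,9). |black|=7
Step 12: on WHITE (12,9): turn R to W, flip to black, move to (12,8). |black|=8
Step 13: on WHITE (12,8): turn R to N, flip to black, move to (11,8). |black|=9

Answer: 9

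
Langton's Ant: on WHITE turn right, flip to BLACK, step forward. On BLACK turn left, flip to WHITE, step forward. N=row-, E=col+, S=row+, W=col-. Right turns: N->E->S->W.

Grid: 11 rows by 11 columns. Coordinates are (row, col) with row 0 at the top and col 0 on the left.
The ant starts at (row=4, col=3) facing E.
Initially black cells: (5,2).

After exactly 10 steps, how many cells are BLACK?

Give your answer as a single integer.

Step 1: on WHITE (4,3): turn R to S, flip to black, move to (5,3). |black|=2
Step 2: on WHITE (5,3): turn R to W, flip to black, move to (5,2). |black|=3
Step 3: on BLACK (5,2): turn L to S, flip to white, move to (6,2). |black|=2
Step 4: on WHITE (6,2): turn R to W, flip to black, move to (6,1). |black|=3
Step 5: on WHITE (6,1): turn R to N, flip to black, move to (5,1). |black|=4
Step 6: on WHITE (5,1): turn R to E, flip to black, move to (5,2). |black|=5
Step 7: on WHITE (5,2): turn R to S, flip to black, move to (6,2). |black|=6
Step 8: on BLACK (6,2): turn L to E, flip to white, move to (6,3). |black|=5
Step 9: on WHITE (6,3): turn R to S, flip to black, move to (7,3). |black|=6
Step 10: on WHITE (7,3): turn R to W, flip to black, move to (7,2). |black|=7

Answer: 7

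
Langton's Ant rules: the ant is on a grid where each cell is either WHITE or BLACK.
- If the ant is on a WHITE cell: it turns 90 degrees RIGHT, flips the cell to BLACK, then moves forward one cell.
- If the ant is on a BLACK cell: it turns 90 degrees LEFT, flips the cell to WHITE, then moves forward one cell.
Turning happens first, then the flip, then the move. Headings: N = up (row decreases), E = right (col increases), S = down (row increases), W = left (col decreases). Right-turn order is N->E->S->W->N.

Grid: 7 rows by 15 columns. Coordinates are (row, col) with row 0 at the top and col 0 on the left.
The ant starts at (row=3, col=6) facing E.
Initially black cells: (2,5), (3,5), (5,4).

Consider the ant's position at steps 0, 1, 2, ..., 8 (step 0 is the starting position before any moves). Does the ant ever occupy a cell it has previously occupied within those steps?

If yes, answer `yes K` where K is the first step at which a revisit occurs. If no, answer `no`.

Answer: no

Derivation:
Step 1: on WHITE (3,6): turn R to S, flip to black, move to (4,6). |black|=4 — new cell
Step 2: on WHITE (4,6): turn R to W, flip to black, move to (4,5). |black|=5 — new cell
Step 3: on WHITE (4,5): turn R to N, flip to black, move to (3,5). |black|=6 — new cell
Step 4: on BLACK (3,5): turn L to W, flip to white, move to (3,4). |black|=5 — new cell
Step 5: on WHITE (3,4): turn R to N, flip to black, move to (2,4). |black|=6 — new cell
Step 6: on WHITE (2,4): turn R to E, flip to black, move to (2,5). |black|=7 — new cell
Step 7: on BLACK (2,5): turn L to N, flip to white, move to (1,5). |black|=6 — new cell
Step 8: on WHITE (1,5): turn R to E, flip to black, move to (1,6). |black|=7 — new cell
No revisit within 8 steps.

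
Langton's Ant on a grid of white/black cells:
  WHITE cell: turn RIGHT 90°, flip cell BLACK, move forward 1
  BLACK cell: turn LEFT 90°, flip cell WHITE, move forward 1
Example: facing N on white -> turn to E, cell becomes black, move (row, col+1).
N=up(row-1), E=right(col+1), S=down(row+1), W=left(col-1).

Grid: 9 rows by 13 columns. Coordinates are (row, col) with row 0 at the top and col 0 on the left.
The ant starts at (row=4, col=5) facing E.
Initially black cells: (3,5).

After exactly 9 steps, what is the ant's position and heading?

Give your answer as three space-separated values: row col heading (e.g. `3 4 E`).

Step 1: on WHITE (4,5): turn R to S, flip to black, move to (5,5). |black|=2
Step 2: on WHITE (5,5): turn R to W, flip to black, move to (5,4). |black|=3
Step 3: on WHITE (5,4): turn R to N, flip to black, move to (4,4). |black|=4
Step 4: on WHITE (4,4): turn R to E, flip to black, move to (4,5). |black|=5
Step 5: on BLACK (4,5): turn L to N, flip to white, move to (3,5). |black|=4
Step 6: on BLACK (3,5): turn L to W, flip to white, move to (3,4). |black|=3
Step 7: on WHITE (3,4): turn R to N, flip to black, move to (2,4). |black|=4
Step 8: on WHITE (2,4): turn R to E, flip to black, move to (2,5). |black|=5
Step 9: on WHITE (2,5): turn R to S, flip to black, move to (3,5). |black|=6

Answer: 3 5 S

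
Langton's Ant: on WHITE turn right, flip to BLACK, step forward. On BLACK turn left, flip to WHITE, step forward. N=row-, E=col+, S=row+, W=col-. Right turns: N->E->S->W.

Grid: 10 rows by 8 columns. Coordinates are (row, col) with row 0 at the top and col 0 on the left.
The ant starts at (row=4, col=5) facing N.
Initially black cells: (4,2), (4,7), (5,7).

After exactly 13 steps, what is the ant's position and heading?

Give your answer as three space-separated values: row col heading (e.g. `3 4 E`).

Step 1: on WHITE (4,5): turn R to E, flip to black, move to (4,6). |black|=4
Step 2: on WHITE (4,6): turn R to S, flip to black, move to (5,6). |black|=5
Step 3: on WHITE (5,6): turn R to W, flip to black, move to (5,5). |black|=6
Step 4: on WHITE (5,5): turn R to N, flip to black, move to (4,5). |black|=7
Step 5: on BLACK (4,5): turn L to W, flip to white, move to (4,4). |black|=6
Step 6: on WHITE (4,4): turn R to N, flip to black, move to (3,4). |black|=7
Step 7: on WHITE (3,4): turn R to E, flip to black, move to (3,5). |black|=8
Step 8: on WHITE (3,5): turn R to S, flip to black, move to (4,5). |black|=9
Step 9: on WHITE (4,5): turn R to W, flip to black, move to (4,4). |black|=10
Step 10: on BLACK (4,4): turn L to S, flip to white, move to (5,4). |black|=9
Step 11: on WHITE (5,4): turn R to W, flip to black, move to (5,3). |black|=10
Step 12: on WHITE (5,3): turn R to N, flip to black, move to (4,3). |black|=11
Step 13: on WHITE (4,3): turn R to E, flip to black, move to (4,4). |black|=12

Answer: 4 4 E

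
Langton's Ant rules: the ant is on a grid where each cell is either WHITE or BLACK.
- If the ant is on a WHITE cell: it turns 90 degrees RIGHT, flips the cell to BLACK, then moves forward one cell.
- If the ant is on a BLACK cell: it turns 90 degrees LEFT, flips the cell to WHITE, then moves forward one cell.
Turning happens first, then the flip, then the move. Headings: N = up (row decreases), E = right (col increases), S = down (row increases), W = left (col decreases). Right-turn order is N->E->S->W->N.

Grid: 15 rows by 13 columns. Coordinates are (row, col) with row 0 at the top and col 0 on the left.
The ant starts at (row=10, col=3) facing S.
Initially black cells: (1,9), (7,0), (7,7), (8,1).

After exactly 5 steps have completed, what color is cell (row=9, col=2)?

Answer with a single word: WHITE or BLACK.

Step 1: on WHITE (10,3): turn R to W, flip to black, move to (10,2). |black|=5
Step 2: on WHITE (10,2): turn R to N, flip to black, move to (9,2). |black|=6
Step 3: on WHITE (9,2): turn R to E, flip to black, move to (9,3). |black|=7
Step 4: on WHITE (9,3): turn R to S, flip to black, move to (10,3). |black|=8
Step 5: on BLACK (10,3): turn L to E, flip to white, move to (10,4). |black|=7

Answer: BLACK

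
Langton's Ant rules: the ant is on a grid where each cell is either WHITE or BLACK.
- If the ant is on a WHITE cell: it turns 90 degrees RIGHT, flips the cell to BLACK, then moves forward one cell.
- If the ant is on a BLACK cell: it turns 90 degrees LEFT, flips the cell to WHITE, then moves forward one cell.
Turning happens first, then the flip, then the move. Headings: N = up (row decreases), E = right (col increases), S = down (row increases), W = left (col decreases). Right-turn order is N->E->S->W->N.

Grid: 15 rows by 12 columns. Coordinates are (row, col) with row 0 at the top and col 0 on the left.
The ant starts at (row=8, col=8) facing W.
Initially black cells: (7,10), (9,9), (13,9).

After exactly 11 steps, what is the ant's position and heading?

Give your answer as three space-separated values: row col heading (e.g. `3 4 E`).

Step 1: on WHITE (8,8): turn R to N, flip to black, move to (7,8). |black|=4
Step 2: on WHITE (7,8): turn R to E, flip to black, move to (7,9). |black|=5
Step 3: on WHITE (7,9): turn R to S, flip to black, move to (8,9). |black|=6
Step 4: on WHITE (8,9): turn R to W, flip to black, move to (8,8). |black|=7
Step 5: on BLACK (8,8): turn L to S, flip to white, move to (9,8). |black|=6
Step 6: on WHITE (9,8): turn R to W, flip to black, move to (9,7). |black|=7
Step 7: on WHITE (9,7): turn R to N, flip to black, move to (8,7). |black|=8
Step 8: on WHITE (8,7): turn R to E, flip to black, move to (8,8). |black|=9
Step 9: on WHITE (8,8): turn R to S, flip to black, move to (9,8). |black|=10
Step 10: on BLACK (9,8): turn L to E, flip to white, move to (9,9). |black|=9
Step 11: on BLACK (9,9): turn L to N, flip to white, move to (8,9). |black|=8

Answer: 8 9 N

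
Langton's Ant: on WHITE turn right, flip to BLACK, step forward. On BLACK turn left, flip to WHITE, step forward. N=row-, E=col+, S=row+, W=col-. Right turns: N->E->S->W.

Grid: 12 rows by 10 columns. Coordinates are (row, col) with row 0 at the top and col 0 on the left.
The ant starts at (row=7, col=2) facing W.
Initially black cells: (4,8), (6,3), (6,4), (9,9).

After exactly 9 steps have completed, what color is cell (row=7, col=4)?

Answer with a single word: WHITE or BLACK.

Answer: BLACK

Derivation:
Step 1: on WHITE (7,2): turn R to N, flip to black, move to (6,2). |black|=5
Step 2: on WHITE (6,2): turn R to E, flip to black, move to (6,3). |black|=6
Step 3: on BLACK (6,3): turn L to N, flip to white, move to (5,3). |black|=5
Step 4: on WHITE (5,3): turn R to E, flip to black, move to (5,4). |black|=6
Step 5: on WHITE (5,4): turn R to S, flip to black, move to (6,4). |black|=7
Step 6: on BLACK (6,4): turn L to E, flip to white, move to (6,5). |black|=6
Step 7: on WHITE (6,5): turn R to S, flip to black, move to (7,5). |black|=7
Step 8: on WHITE (7,5): turn R to W, flip to black, move to (7,4). |black|=8
Step 9: on WHITE (7,4): turn R to N, flip to black, move to (6,4). |black|=9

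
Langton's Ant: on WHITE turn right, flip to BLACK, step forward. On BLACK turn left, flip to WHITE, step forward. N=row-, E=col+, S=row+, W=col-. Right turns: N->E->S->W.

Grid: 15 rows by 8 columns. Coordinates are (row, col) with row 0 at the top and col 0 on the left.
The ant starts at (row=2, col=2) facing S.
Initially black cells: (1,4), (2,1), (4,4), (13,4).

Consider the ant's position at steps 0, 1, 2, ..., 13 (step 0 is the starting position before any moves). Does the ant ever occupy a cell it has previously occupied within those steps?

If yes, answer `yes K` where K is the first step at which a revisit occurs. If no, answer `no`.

Answer: yes 5

Derivation:
Step 1: on WHITE (2,2): turn R to W, flip to black, move to (2,1). |black|=5 — new cell
Step 2: on BLACK (2,1): turn L to S, flip to white, move to (3,1). |black|=4 — new cell
Step 3: on WHITE (3,1): turn R to W, flip to black, move to (3,0). |black|=5 — new cell
Step 4: on WHITE (3,0): turn R to N, flip to black, move to (2,0). |black|=6 — new cell
Step 5: on WHITE (2,0): turn R to E, flip to black, move to (2,1). |black|=7 — REVISIT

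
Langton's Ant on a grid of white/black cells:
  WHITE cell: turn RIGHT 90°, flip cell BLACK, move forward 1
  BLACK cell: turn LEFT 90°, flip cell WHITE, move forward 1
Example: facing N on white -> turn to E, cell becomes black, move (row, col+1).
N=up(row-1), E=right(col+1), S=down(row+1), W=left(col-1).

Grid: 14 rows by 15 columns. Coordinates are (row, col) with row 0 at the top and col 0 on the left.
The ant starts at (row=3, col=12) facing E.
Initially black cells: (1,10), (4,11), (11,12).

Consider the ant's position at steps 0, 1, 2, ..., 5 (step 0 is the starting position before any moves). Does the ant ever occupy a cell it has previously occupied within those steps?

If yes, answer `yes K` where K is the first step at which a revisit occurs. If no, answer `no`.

Answer: no

Derivation:
Step 1: on WHITE (3,12): turn R to S, flip to black, move to (4,12). |black|=4 — new cell
Step 2: on WHITE (4,12): turn R to W, flip to black, move to (4,11). |black|=5 — new cell
Step 3: on BLACK (4,11): turn L to S, flip to white, move to (5,11). |black|=4 — new cell
Step 4: on WHITE (5,11): turn R to W, flip to black, move to (5,10). |black|=5 — new cell
Step 5: on WHITE (5,10): turn R to N, flip to black, move to (4,10). |black|=6 — new cell
No revisit within 5 steps.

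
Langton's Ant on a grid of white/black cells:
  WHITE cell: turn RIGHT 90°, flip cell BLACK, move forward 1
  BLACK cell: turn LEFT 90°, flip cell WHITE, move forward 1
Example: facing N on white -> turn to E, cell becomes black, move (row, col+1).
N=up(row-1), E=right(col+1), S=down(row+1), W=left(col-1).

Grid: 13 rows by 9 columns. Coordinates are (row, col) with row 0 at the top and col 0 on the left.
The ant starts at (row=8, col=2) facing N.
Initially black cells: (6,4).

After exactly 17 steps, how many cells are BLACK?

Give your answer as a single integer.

Step 1: on WHITE (8,2): turn R to E, flip to black, move to (8,3). |black|=2
Step 2: on WHITE (8,3): turn R to S, flip to black, move to (9,3). |black|=3
Step 3: on WHITE (9,3): turn R to W, flip to black, move to (9,2). |black|=4
Step 4: on WHITE (9,2): turn R to N, flip to black, move to (8,2). |black|=5
Step 5: on BLACK (8,2): turn L to W, flip to white, move to (8,1). |black|=4
Step 6: on WHITE (8,1): turn R to N, flip to black, move to (7,1). |black|=5
Step 7: on WHITE (7,1): turn R to E, flip to black, move to (7,2). |black|=6
Step 8: on WHITE (7,2): turn R to S, flip to black, move to (8,2). |black|=7
Step 9: on WHITE (8,2): turn R to W, flip to black, move to (8,1). |black|=8
Step 10: on BLACK (8,1): turn L to S, flip to white, move to (9,1). |black|=7
Step 11: on WHITE (9,1): turn R to W, flip to black, move to (9,0). |black|=8
Step 12: on WHITE (9,0): turn R to N, flip to black, move to (8,0). |black|=9
Step 13: on WHITE (8,0): turn R to E, flip to black, move to (8,1). |black|=10
Step 14: on WHITE (8,1): turn R to S, flip to black, move to (9,1). |black|=11
Step 15: on BLACK (9,1): turn L to E, flip to white, move to (9,2). |black|=10
Step 16: on BLACK (9,2): turn L to N, flip to white, move to (8,2). |black|=9
Step 17: on BLACK (8,2): turn L to W, flip to white, move to (8,1). |black|=8

Answer: 8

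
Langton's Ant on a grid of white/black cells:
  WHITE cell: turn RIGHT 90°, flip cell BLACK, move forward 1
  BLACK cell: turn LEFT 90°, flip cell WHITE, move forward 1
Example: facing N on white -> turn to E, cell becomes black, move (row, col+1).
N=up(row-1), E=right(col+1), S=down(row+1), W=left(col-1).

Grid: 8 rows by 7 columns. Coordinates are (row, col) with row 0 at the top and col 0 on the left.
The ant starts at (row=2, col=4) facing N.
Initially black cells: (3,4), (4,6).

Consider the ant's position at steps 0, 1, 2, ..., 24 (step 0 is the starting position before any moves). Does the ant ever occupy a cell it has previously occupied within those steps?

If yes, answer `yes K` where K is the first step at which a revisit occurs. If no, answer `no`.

Answer: yes 7

Derivation:
Step 1: on WHITE (2,4): turn R to E, flip to black, move to (2,5). |black|=3 — new cell
Step 2: on WHITE (2,5): turn R to S, flip to black, move to (3,5). |black|=4 — new cell
Step 3: on WHITE (3,5): turn R to W, flip to black, move to (3,4). |black|=5 — new cell
Step 4: on BLACK (3,4): turn L to S, flip to white, move to (4,4). |black|=4 — new cell
Step 5: on WHITE (4,4): turn R to W, flip to black, move to (4,3). |black|=5 — new cell
Step 6: on WHITE (4,3): turn R to N, flip to black, move to (3,3). |black|=6 — new cell
Step 7: on WHITE (3,3): turn R to E, flip to black, move to (3,4). |black|=7 — REVISIT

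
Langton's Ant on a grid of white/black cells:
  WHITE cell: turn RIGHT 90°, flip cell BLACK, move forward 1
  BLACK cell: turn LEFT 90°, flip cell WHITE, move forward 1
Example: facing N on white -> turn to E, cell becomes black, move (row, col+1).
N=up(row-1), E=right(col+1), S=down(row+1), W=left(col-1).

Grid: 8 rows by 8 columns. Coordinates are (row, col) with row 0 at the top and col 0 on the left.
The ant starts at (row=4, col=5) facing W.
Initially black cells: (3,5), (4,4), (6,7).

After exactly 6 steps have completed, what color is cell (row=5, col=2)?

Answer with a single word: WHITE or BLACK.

Answer: WHITE

Derivation:
Step 1: on WHITE (4,5): turn R to N, flip to black, move to (3,5). |black|=4
Step 2: on BLACK (3,5): turn L to W, flip to white, move to (3,4). |black|=3
Step 3: on WHITE (3,4): turn R to N, flip to black, move to (2,4). |black|=4
Step 4: on WHITE (2,4): turn R to E, flip to black, move to (2,5). |black|=5
Step 5: on WHITE (2,5): turn R to S, flip to black, move to (3,5). |black|=6
Step 6: on WHITE (3,5): turn R to W, flip to black, move to (3,4). |black|=7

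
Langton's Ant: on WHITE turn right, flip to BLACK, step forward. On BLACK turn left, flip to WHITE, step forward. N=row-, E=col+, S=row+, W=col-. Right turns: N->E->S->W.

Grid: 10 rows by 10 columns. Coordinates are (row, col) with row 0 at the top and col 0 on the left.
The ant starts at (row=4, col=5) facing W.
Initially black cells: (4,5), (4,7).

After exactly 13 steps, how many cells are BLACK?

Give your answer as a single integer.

Answer: 7

Derivation:
Step 1: on BLACK (4,5): turn L to S, flip to white, move to (5,5). |black|=1
Step 2: on WHITE (5,5): turn R to W, flip to black, move to (5,4). |black|=2
Step 3: on WHITE (5,4): turn R to N, flip to black, move to (4,4). |black|=3
Step 4: on WHITE (4,4): turn R to E, flip to black, move to (4,5). |black|=4
Step 5: on WHITE (4,5): turn R to S, flip to black, move to (5,5). |black|=5
Step 6: on BLACK (5,5): turn L to E, flip to white, move to (5,6). |black|=4
Step 7: on WHITE (5,6): turn R to S, flip to black, move to (6,6). |black|=5
Step 8: on WHITE (6,6): turn R to W, flip to black, move to (6,5). |black|=6
Step 9: on WHITE (6,5): turn R to N, flip to black, move to (5,5). |black|=7
Step 10: on WHITE (5,5): turn R to E, flip to black, move to (5,6). |black|=8
Step 11: on BLACK (5,6): turn L to N, flip to white, move to (4,6). |black|=7
Step 12: on WHITE (4,6): turn R to E, flip to black, move to (4,7). |black|=8
Step 13: on BLACK (4,7): turn L to N, flip to white, move to (3,7). |black|=7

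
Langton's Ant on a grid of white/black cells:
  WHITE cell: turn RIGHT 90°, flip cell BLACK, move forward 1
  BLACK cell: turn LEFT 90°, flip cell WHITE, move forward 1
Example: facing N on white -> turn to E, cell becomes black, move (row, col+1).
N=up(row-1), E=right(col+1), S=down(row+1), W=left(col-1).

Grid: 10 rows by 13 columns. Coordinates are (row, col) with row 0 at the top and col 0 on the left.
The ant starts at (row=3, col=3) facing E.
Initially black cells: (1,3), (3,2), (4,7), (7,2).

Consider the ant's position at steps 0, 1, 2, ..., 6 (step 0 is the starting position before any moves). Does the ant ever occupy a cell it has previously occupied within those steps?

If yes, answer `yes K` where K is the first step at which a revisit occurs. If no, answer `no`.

Answer: no

Derivation:
Step 1: on WHITE (3,3): turn R to S, flip to black, move to (4,3). |black|=5 — new cell
Step 2: on WHITE (4,3): turn R to W, flip to black, move to (4,2). |black|=6 — new cell
Step 3: on WHITE (4,2): turn R to N, flip to black, move to (3,2). |black|=7 — new cell
Step 4: on BLACK (3,2): turn L to W, flip to white, move to (3,1). |black|=6 — new cell
Step 5: on WHITE (3,1): turn R to N, flip to black, move to (2,1). |black|=7 — new cell
Step 6: on WHITE (2,1): turn R to E, flip to black, move to (2,2). |black|=8 — new cell
No revisit within 6 steps.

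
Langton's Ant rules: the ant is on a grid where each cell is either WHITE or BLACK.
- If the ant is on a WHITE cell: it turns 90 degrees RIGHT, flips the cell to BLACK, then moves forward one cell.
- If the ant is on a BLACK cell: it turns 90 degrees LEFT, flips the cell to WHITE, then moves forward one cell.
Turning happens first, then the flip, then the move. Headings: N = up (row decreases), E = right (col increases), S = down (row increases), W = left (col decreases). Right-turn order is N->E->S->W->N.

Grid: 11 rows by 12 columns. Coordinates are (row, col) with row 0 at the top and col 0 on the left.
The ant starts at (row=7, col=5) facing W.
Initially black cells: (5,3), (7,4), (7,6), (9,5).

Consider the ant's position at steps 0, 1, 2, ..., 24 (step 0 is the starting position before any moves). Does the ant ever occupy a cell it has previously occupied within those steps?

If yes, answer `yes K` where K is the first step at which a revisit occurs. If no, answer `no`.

Answer: yes 7

Derivation:
Step 1: on WHITE (7,5): turn R to N, flip to black, move to (6,5). |black|=5 — new cell
Step 2: on WHITE (6,5): turn R to E, flip to black, move to (6,6). |black|=6 — new cell
Step 3: on WHITE (6,6): turn R to S, flip to black, move to (7,6). |black|=7 — new cell
Step 4: on BLACK (7,6): turn L to E, flip to white, move to (7,7). |black|=6 — new cell
Step 5: on WHITE (7,7): turn R to S, flip to black, move to (8,7). |black|=7 — new cell
Step 6: on WHITE (8,7): turn R to W, flip to black, move to (8,6). |black|=8 — new cell
Step 7: on WHITE (8,6): turn R to N, flip to black, move to (7,6). |black|=9 — REVISIT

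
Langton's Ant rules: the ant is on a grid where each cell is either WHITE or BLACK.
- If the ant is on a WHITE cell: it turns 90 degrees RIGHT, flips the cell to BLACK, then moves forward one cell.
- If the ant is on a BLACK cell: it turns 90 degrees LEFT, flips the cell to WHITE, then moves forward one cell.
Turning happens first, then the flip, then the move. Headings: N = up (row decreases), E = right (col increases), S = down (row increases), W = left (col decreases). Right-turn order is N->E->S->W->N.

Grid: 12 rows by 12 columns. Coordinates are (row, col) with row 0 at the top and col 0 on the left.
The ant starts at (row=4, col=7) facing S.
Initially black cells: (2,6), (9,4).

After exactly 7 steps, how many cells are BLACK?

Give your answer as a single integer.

Step 1: on WHITE (4,7): turn R to W, flip to black, move to (4,6). |black|=3
Step 2: on WHITE (4,6): turn R to N, flip to black, move to (3,6). |black|=4
Step 3: on WHITE (3,6): turn R to E, flip to black, move to (3,7). |black|=5
Step 4: on WHITE (3,7): turn R to S, flip to black, move to (4,7). |black|=6
Step 5: on BLACK (4,7): turn L to E, flip to white, move to (4,8). |black|=5
Step 6: on WHITE (4,8): turn R to S, flip to black, move to (5,8). |black|=6
Step 7: on WHITE (5,8): turn R to W, flip to black, move to (5,7). |black|=7

Answer: 7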